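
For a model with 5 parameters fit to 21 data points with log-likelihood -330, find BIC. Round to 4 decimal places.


ln(21) = 3.044522.
k * ln(n) = 5 * 3.044522 = 15.222610.
-2L = 660.
BIC = 15.222610 + 660 = 675.222610, which rounds to 675.2226.

675.2226


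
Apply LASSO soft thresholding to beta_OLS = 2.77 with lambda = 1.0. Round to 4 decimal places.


|beta_OLS| = 2.77.
lambda = 1.0.
Since |beta| > lambda, coefficient = sign(beta)*(|beta| - lambda) = 1.7700.
Result = 1.7700.

1.7700


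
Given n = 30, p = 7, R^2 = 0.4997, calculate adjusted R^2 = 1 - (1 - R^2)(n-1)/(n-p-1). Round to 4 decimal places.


Plug in: Adj R^2 = 1 - (1 - 0.4997) * 29/22.
= 1 - 0.5003 * 29/22
= 1 - 14.5087 / 22
= 1 - 0.6595 = 0.3405.

0.3405


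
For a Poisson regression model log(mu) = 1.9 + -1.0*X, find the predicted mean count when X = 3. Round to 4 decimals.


Compute eta = 1.9 + -1.0 * 3 = -1.1000.
Apply inverse link: mu = e^-1.1000 = 0.3329.

0.3329


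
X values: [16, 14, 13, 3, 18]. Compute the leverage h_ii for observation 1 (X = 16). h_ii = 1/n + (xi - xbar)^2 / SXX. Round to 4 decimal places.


Mean of X: xbar = 12.8000.
SXX = 134.8000.
For X = 16: h = 1/5 + (16 - 12.8000)^2/134.8000 = 0.2760.

0.2760


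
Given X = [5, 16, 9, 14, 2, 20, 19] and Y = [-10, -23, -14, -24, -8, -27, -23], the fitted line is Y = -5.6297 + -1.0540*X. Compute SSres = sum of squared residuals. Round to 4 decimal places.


Predicted values from Y = -5.6297 + -1.0540*X.
Residuals: [0.8997, -0.5063, 1.1157, -3.6143, -0.2623, -0.2903, 2.6557].
SSres = 22.5796.

22.5796


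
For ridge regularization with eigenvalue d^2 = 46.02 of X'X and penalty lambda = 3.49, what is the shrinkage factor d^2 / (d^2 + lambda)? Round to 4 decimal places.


Compute the denominator: 46.02 + 3.49 = 49.5100.
Shrinkage factor = 46.02 / 49.5100 = 0.9295.

0.9295


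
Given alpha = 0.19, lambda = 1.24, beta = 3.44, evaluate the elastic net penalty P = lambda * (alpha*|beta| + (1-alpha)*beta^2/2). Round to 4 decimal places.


Compute:
L1 = 0.19 * 3.44 = 0.6536.
L2 = 0.81 * 3.44^2 / 2 = 4.7926.
Penalty = 1.24 * (0.6536 + 4.7926) = 6.7533.

6.7533


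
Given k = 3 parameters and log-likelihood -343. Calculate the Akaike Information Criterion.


AIC = 2k - 2*loglik = 2(3) - 2(-343).
= 6 + 686 = 692.

692


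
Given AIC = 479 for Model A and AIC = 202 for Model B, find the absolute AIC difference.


Compute |479 - 202| = 277.
Model B has the smaller AIC.

277


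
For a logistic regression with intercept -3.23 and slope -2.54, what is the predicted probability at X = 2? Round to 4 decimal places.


Compute z = -3.23 + (-2.54)(2) = -8.3100.
exp(-z) = 4064.3130.
P = 1/(1 + 4064.3130) = 0.0002.

0.0002


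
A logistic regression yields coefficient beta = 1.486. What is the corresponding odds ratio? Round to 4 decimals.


exp(1.486) = 4.4194.
So the odds ratio is 4.4194.

4.4194


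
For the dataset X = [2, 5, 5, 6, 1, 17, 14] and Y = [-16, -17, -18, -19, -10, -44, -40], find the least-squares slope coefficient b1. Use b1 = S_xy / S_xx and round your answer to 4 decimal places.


First compute the means: xbar = 7.1429, ybar = -23.4286.
Then S_xx = sum((xi - xbar)^2) = 218.8571.
S_xy = sum((xi - xbar)(yi - ybar)) = -467.5714.
b1 = S_xy / S_xx = -467.5714 / 218.8571 = -2.1364.

-2.1364


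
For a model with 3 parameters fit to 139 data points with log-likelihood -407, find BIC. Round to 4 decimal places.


Compute k*ln(n) = 3*ln(139) = 3*4.934474 = 14.803422.
Then -2*loglik = 814.
BIC = 14.803422 + 814 = 828.803422, which rounds to 828.8034.

828.8034


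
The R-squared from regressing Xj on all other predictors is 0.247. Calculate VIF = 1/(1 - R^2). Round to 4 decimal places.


Using VIF = 1/(1 - R^2_j):
1 - 0.247 = 0.753.
VIF = 1.3280.

1.3280


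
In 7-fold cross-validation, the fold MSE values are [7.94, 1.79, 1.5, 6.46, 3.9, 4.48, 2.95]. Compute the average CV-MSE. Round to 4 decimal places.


Add all fold MSEs: 29.0200.
Divide by k = 7: 29.0200/7 = 4.1457.

4.1457


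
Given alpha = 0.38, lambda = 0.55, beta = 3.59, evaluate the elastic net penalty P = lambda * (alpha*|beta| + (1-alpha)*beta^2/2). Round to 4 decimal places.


L1 component = 0.38 * |3.59| = 1.3642.
L2 component = 0.62 * 3.59^2 / 2 = 3.9953.
Penalty = 0.55 * (1.3642 + 3.9953) = 0.55 * 5.3595 = 2.9477.

2.9477


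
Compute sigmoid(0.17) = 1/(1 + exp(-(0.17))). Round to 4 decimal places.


Compute exp(-0.1700) = 0.8437.
Sigmoid = 1 / (1 + 0.8437) = 1 / 1.8437 = 0.5424.

0.5424


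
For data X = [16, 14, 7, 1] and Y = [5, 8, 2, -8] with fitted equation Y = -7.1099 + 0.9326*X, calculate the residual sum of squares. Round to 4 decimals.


Compute predicted values, then residuals = yi - yhat_i.
Residuals: [-2.8117, 2.0535, 2.5817, -1.8227].
SSres = sum(residual^2) = 22.1099.

22.1099


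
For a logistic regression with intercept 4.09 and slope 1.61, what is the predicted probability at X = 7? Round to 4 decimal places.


Compute z = 4.09 + (1.61)(7) = 15.3600.
exp(-z) = 0.0000.
P = 1/(1 + 0.0000) = 1.0000.

1.0000


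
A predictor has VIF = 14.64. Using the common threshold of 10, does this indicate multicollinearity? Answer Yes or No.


Check: VIF = 14.64 vs threshold = 10.
Since 14.64 >= 10, the answer is Yes.

Yes


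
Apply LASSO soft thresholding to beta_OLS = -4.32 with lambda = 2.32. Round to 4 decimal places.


Absolute value: |-4.32| = 4.32.
Compare to lambda = 2.32.
Since |beta| > lambda, coefficient = sign(beta)*(|beta| - lambda) = -2.0000.

-2.0000


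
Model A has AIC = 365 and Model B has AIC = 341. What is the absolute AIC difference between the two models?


|AIC_A - AIC_B| = |365 - 341| = 24.
Model B is preferred (lower AIC).

24


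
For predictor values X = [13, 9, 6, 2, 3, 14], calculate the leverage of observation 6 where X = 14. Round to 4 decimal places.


Mean of X: xbar = 7.8333.
SXX = 126.8333.
For X = 14: h = 1/6 + (14 - 7.8333)^2/126.8333 = 0.4665.

0.4665


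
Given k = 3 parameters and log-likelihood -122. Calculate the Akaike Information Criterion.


AIC = 2k - 2*loglik = 2(3) - 2(-122).
= 6 + 244 = 250.

250


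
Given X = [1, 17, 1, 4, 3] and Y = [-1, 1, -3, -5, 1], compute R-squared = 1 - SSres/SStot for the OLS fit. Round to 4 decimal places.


Fit the OLS line: b0 = -2.3319, b1 = 0.1792.
SSres = 21.3938.
SStot = 27.2000.
R^2 = 1 - 21.3938/27.2000 = 0.2135.

0.2135


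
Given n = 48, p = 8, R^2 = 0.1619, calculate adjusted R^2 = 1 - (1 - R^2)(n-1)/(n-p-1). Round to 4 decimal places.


Plug in: Adj R^2 = 1 - (1 - 0.1619) * 47/39.
= 1 - 0.8381 * 47/39
= 1 - 39.3907 / 39
= 1 - 1.0100 = -0.0100.

-0.0100


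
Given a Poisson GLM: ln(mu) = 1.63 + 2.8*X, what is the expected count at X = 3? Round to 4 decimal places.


eta = 1.63 + 2.8 * 3 = 10.0300.
mu = exp(10.0300) = 22697.2715.

22697.2715


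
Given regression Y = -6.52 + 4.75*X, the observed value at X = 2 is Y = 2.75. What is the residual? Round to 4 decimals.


Compute yhat = -6.52 + (4.75)(2) = 2.9800.
Residual = actual - predicted = 2.75 - 2.9800 = -0.2300.

-0.2300


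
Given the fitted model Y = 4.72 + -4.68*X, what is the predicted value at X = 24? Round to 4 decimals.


Plug X = 24 into Y = 4.72 + -4.68*X:
Y = 4.72 + -112.3200 = -107.6000.

-107.6000


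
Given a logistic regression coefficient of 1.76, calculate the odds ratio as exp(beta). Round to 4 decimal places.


Odds ratio = exp(beta) = exp(1.76).
= 5.8124.

5.8124


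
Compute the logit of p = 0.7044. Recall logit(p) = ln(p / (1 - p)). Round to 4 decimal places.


The odds are p/(1-p) = 0.7044 / 0.2956 = 2.3829.
logit(p) = ln(2.3829) = 0.8683.

0.8683


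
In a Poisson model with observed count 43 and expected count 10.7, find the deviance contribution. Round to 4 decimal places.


y/mu = 43/10.7 = 4.018692 (approx.), and ln(43/10.7) = 1.390956.
y * ln(y/mu) = 43 * 1.390956 = 59.811108.
y - mu = 32.3.
D = 2 * (59.811108 - 32.3) = 55.022216, which rounds to 55.0222.

55.0222


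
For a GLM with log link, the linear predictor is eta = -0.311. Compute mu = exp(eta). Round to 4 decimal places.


Apply the inverse link:
mu = e^-0.311 = 0.7327.

0.7327


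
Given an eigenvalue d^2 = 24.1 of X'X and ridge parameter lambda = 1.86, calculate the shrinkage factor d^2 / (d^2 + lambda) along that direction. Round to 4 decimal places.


Denominator = d^2 + lambda = 24.1 + 1.86 = 25.9600.
Shrinkage = 24.1 / 25.9600 = 0.9284.

0.9284


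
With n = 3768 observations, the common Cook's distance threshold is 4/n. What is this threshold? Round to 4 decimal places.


Using the rule of thumb:
Threshold = 4 / 3768 = 0.0011.

0.0011


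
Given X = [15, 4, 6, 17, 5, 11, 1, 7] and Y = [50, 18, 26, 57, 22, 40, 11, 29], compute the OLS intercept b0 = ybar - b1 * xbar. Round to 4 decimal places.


The slope is b1 = 2.8678.
Sample means are xbar = 8.2500 and ybar = 31.6250.
Intercept: b0 = 31.6250 - (2.8678)(8.2500) = 7.9655.

7.9655


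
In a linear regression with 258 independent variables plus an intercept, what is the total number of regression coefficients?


Including the intercept, the model has 258 predictor coefficients + 1 intercept.
Total = 259.

259


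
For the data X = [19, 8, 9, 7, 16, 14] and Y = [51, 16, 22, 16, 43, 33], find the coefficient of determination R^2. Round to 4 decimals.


Fit the OLS line: b0 = -6.1627, b1 = 2.9860.
SSres = 15.3100.
SStot = 1074.8333.
R^2 = 1 - 15.3100/1074.8333 = 0.9858.

0.9858


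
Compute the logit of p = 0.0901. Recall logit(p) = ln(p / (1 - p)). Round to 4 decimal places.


Compute the odds: 0.0901/0.9099 = 0.0990.
Take the natural log: ln(0.0990) = -2.3124.

-2.3124


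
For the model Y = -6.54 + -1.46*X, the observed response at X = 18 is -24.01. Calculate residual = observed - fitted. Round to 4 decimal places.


Compute yhat = -6.54 + (-1.46)(18) = -32.8200.
Residual = actual - predicted = -24.01 - -32.8200 = 8.8100.

8.8100


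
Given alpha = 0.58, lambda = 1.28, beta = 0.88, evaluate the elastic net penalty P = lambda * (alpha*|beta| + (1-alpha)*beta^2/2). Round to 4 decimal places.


alpha * |beta| = 0.58 * 0.88 = 0.5104.
(1-alpha) * beta^2/2 = 0.42 * 0.7744/2 = 0.1626.
Total = 1.28 * (0.5104 + 0.1626) = 0.8615.

0.8615


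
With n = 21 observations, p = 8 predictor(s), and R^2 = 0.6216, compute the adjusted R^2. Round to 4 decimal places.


Using the formula:
(1 - 0.6216) = 0.3784.
Multiply by 20/12: 0.3784 * 20 = 7.5680, then 7.5680 / 12 = 0.6307.
Adj R^2 = 1 - 0.6307 = 0.3693.

0.3693


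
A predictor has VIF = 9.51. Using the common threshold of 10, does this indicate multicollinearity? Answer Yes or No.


Check: VIF = 9.51 vs threshold = 10.
Since 9.51 < 10, the answer is No.

No


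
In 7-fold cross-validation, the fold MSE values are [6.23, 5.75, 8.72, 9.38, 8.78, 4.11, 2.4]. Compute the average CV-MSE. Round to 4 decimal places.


Sum of fold MSEs = 45.3700.
Average = 45.3700 / 7 = 6.4814.

6.4814


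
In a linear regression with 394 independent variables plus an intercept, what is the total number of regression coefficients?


Each predictor gets one coefficient, plus one intercept.
Total parameters = 394 + 1 = 395.

395


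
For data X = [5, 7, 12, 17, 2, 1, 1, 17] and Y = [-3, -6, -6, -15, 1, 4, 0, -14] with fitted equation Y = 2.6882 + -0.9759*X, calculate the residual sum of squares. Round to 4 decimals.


Compute predicted values, then residuals = yi - yhat_i.
Residuals: [-0.8087, -1.8569, 3.0226, -1.0979, 0.2636, 2.2877, -1.7123, -0.0979].
SSres = sum(residual^2) = 22.6882.

22.6882


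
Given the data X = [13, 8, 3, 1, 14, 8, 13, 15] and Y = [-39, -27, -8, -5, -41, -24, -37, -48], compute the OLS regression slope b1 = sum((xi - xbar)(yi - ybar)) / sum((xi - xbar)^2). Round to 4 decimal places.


The sample means are xbar = 9.3750 and ybar = -28.6250.
Compute S_xx = 193.8750 and S_xy = -572.1250.
Slope b1 = S_xy / S_xx = -572.1250 / 193.8750 = -2.9510.

-2.9510


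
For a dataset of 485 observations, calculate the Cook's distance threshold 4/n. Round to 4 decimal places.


Using the rule of thumb:
Threshold = 4 / 485 = 0.0082.

0.0082


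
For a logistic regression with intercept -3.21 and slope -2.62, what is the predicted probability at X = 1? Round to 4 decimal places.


Linear predictor: z = -3.21 + -2.62 * 1 = -5.8300.
P = 1/(1 + exp(5.8300)) = 1/(1 + 340.3587) = 0.0029.

0.0029


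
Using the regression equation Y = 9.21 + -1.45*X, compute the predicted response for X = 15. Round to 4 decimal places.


Plug X = 15 into Y = 9.21 + -1.45*X:
Y = 9.21 + -21.7500 = -12.5400.

-12.5400


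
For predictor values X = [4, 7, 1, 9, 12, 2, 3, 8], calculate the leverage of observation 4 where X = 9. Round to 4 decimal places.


Mean of X: xbar = 5.7500.
SXX = 103.5000.
For X = 9: h = 1/8 + (9 - 5.7500)^2/103.5000 = 0.2271.

0.2271


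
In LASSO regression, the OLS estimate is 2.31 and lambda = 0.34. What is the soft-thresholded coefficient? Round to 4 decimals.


Check: |2.31| = 2.31 vs lambda = 0.34.
Since |beta| > lambda, coefficient = sign(beta)*(|beta| - lambda) = 1.9700.
Soft-thresholded coefficient = 1.9700.

1.9700


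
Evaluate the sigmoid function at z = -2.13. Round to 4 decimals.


First, exp(2.1300) = 8.4149.
Then sigma(z) = 1/(1 + 8.4149) = 0.1062.

0.1062


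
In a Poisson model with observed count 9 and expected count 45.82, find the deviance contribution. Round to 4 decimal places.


y/mu = 9/45.82 = 0.196421 (approx.), and ln(9/45.82) = -1.627496.
y * ln(y/mu) = 9 * -1.627496 = -14.647464.
y - mu = -36.82.
D = 2 * (-14.647464 - -36.82) = 44.345072, which rounds to 44.3451.

44.3451


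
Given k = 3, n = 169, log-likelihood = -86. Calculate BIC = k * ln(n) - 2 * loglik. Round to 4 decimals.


ln(169) = 5.129899.
k * ln(n) = 3 * 5.129899 = 15.389697.
-2L = 172.
BIC = 15.389697 + 172 = 187.389697, which rounds to 187.3897.

187.3897


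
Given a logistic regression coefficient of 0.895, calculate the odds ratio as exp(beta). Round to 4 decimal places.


Odds ratio = exp(beta) = exp(0.895).
= 2.4473.

2.4473


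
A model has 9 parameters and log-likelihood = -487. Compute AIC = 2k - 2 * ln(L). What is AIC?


AIC = 2*9 - 2*(-487).
= 18 + 974 = 992.

992


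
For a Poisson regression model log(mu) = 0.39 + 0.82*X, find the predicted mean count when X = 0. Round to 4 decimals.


eta = 0.39 + 0.82 * 0 = 0.3900.
mu = exp(0.3900) = 1.4770.

1.4770


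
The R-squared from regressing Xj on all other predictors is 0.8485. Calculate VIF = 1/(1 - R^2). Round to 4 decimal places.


Denominator: 1 - 0.8485 = 0.1515.
VIF = 1 / 0.1515 = 6.6007.

6.6007


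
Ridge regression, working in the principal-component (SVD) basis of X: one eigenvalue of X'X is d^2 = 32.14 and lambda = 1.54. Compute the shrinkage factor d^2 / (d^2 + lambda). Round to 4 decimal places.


Denominator = d^2 + lambda = 32.14 + 1.54 = 33.6800.
Shrinkage = 32.14 / 33.6800 = 0.9543.

0.9543


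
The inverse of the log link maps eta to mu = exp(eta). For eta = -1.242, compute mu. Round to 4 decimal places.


The inverse log link gives:
mu = exp(-1.242) = 0.2888.

0.2888


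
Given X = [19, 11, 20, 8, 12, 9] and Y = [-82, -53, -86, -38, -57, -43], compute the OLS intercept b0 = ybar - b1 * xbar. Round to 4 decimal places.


First find the slope: b1 = -3.8917.
Means: xbar = 13.1667, ybar = -59.8333.
b0 = ybar - b1 * xbar = -59.8333 - -3.8917 * 13.1667 = -8.5924.

-8.5924


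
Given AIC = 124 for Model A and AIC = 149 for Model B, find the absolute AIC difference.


Absolute difference = |124 - 149| = 25.
The model with lower AIC (A) is preferred.

25


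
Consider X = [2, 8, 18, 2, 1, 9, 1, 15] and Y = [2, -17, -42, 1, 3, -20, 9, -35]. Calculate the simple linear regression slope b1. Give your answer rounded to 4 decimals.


First compute the means: xbar = 7.0000, ybar = -12.3750.
Then S_xx = sum((xi - xbar)^2) = 312.0000.
S_xy = sum((xi - xbar)(yi - ybar)) = -886.0000.
b1 = S_xy / S_xx = -886.0000 / 312.0000 = -2.8397.

-2.8397


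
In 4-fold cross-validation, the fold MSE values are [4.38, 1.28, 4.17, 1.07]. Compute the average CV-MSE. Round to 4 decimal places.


Sum of fold MSEs = 10.9000.
Average = 10.9000 / 4 = 2.7250.

2.7250


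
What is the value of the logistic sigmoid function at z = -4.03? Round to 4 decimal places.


exp(4.0300) = 56.2609.
1 + exp(-z) = 57.2609.
sigmoid = 1/57.2609 = 0.0175.

0.0175


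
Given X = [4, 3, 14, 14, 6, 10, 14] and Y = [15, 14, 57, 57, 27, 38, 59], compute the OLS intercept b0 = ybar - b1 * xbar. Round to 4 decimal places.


Compute b1 = 4.0344 from the OLS formula.
With xbar = 9.2857 and ybar = 38.1429, the intercept is:
b0 = 38.1429 - 4.0344 * 9.2857 = 0.6807.

0.6807


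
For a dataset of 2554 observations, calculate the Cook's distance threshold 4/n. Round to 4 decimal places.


The threshold is 4/n.
4/2554 = 0.0016.

0.0016


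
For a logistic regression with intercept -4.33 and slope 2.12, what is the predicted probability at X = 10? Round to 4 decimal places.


z = -4.33 + 2.12 * 10 = 16.8700.
Sigmoid: P = 1 / (1 + exp(-16.8700)) = 1.0000.

1.0000


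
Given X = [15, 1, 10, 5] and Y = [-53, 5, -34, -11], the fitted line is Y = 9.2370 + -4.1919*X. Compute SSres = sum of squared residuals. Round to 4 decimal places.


Compute predicted values, then residuals = yi - yhat_i.
Residuals: [0.6415, -0.0451, -1.3180, 0.7225].
SSres = sum(residual^2) = 2.6727.

2.6727


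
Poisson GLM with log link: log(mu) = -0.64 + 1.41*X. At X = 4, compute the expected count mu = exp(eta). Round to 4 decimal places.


eta = -0.64 + 1.41 * 4 = 5.0000.
mu = exp(5.0000) = 148.4132.

148.4132


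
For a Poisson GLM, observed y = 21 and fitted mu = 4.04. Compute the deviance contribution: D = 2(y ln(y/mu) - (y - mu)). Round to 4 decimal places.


y/mu = 21/4.04 = 5.198020 (approx.), and ln(21/4.04) = 1.648278.
y * ln(y/mu) = 21 * 1.648278 = 34.613838.
y - mu = 16.96.
D = 2 * (34.613838 - 16.96) = 35.307676, which rounds to 35.3077.

35.3077


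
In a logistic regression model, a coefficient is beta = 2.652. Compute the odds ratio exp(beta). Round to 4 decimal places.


Odds ratio = exp(beta) = exp(2.652).
= 14.1824.

14.1824


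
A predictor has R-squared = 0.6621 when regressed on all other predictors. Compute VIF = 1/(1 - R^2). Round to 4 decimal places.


Denominator: 1 - 0.6621 = 0.3379.
VIF = 1 / 0.3379 = 2.9595.

2.9595


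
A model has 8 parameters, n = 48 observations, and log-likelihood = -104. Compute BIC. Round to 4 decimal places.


ln(48) = 3.871201.
k * ln(n) = 8 * 3.871201 = 30.969608.
-2L = 208.
BIC = 30.969608 + 208 = 238.969608, which rounds to 238.9696.

238.9696


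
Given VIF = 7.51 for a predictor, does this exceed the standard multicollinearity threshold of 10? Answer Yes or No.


Compare VIF = 7.51 to the threshold of 10.
7.51 < 10, so the answer is No.

No


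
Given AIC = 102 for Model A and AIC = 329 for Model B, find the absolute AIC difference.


Absolute difference = |102 - 329| = 227.
The model with lower AIC (A) is preferred.

227


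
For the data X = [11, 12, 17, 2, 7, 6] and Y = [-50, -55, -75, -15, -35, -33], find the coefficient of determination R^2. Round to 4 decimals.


Fit the OLS line: b0 = -7.7059, b1 = -3.9412.
SSres = 4.3529.
SStot = 2160.8333.
R^2 = 1 - 4.3529/2160.8333 = 0.9980.

0.9980


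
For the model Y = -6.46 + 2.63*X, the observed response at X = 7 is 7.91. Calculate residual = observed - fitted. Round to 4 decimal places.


Predicted = -6.46 + 2.63 * 7 = 11.9500.
Residual = 7.91 - 11.9500 = -4.0400.

-4.0400


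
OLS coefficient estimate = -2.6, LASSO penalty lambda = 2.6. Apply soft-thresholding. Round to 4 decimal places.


Check: |-2.6| = 2.6 vs lambda = 2.6.
Since |beta| <= lambda, the coefficient is set to 0.
Soft-thresholded coefficient = 0.0000.

0.0000


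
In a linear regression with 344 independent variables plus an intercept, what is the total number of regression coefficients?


Each predictor gets one coefficient, plus one intercept.
Total parameters = 344 + 1 = 345.

345


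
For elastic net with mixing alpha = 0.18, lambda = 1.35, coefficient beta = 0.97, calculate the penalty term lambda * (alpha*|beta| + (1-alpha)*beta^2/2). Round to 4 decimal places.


alpha * |beta| = 0.18 * 0.97 = 0.1746.
(1-alpha) * beta^2/2 = 0.82 * 0.9409/2 = 0.3858.
Total = 1.35 * (0.1746 + 0.3858) = 0.7565.

0.7565


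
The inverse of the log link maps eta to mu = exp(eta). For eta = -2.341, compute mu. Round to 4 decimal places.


mu = exp(eta) = exp(-2.341).
= 0.0962.

0.0962


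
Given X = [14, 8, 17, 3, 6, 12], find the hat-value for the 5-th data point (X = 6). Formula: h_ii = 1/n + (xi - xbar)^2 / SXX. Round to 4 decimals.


Compute xbar = 10.0000 with n = 6 observations.
SXX = 138.0000.
Leverage = 1/6 + (6 - 10.0000)^2/138.0000 = 0.2826.

0.2826


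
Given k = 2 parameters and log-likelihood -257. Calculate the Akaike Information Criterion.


AIC = 2k - 2*loglik = 2(2) - 2(-257).
= 4 + 514 = 518.

518


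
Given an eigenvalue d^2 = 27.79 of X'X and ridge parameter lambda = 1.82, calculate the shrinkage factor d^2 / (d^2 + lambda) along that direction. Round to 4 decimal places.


d^2 + lambda = 27.79 + 1.82 = 29.6100.
Shrinkage factor = 27.79/29.6100 = 0.9385.

0.9385


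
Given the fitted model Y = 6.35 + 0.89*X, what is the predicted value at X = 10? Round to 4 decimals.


Plug X = 10 into Y = 6.35 + 0.89*X:
Y = 6.35 + 8.9000 = 15.2500.

15.2500


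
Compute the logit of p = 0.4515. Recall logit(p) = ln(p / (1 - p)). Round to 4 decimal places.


Compute the odds: 0.4515/0.5485 = 0.8232.
Take the natural log: ln(0.8232) = -0.1946.

-0.1946


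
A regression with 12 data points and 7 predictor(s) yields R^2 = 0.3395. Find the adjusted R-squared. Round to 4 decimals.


Plug in: Adj R^2 = 1 - (1 - 0.3395) * 11/4.
= 1 - 0.6605 * 11/4
= 1 - 7.2655 / 4
= 1 - 1.8164 = -0.8164.

-0.8164


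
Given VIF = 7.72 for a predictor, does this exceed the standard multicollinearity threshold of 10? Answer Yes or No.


Compare VIF = 7.72 to the threshold of 10.
7.72 < 10, so the answer is No.

No


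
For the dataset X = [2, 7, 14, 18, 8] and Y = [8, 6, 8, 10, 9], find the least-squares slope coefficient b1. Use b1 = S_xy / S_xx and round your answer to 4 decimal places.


First compute the means: xbar = 9.8000, ybar = 8.2000.
Then S_xx = sum((xi - xbar)^2) = 156.8000.
S_xy = sum((xi - xbar)(yi - ybar)) = 20.2000.
b1 = S_xy / S_xx = 20.2000 / 156.8000 = 0.1288.

0.1288


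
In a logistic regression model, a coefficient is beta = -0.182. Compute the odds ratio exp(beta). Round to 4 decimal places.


exp(-0.182) = 0.8336.
So the odds ratio is 0.8336.

0.8336


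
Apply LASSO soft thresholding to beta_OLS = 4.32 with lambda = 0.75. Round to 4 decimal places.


|beta_OLS| = 4.32.
lambda = 0.75.
Since |beta| > lambda, coefficient = sign(beta)*(|beta| - lambda) = 3.5700.
Result = 3.5700.

3.5700


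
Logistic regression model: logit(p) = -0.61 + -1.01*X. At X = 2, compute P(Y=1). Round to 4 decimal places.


Compute z = -0.61 + (-1.01)(2) = -2.6300.
exp(-z) = 13.8738.
P = 1/(1 + 13.8738) = 0.0672.

0.0672


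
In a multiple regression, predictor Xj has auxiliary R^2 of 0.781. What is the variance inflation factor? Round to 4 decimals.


Denominator: 1 - 0.781 = 0.219.
VIF = 1 / 0.219 = 4.5662.

4.5662


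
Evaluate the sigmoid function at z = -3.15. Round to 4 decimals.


First, exp(3.1500) = 23.3361.
Then sigma(z) = 1/(1 + 23.3361) = 0.0411.

0.0411


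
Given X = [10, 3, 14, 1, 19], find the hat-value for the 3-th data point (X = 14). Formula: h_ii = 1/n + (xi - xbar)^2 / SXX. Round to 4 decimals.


Compute xbar = 9.4000 with n = 5 observations.
SXX = 225.2000.
Leverage = 1/5 + (14 - 9.4000)^2/225.2000 = 0.2940.

0.2940


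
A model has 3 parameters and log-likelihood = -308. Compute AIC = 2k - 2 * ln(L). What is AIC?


AIC = 2*3 - 2*(-308).
= 6 + 616 = 622.

622


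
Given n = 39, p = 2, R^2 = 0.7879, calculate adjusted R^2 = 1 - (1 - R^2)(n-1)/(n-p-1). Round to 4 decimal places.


Adjusted R^2 = 1 - (1 - R^2) * (n-1)/(n-p-1).
(1 - R^2) = 0.2121.
(n-1)/(n-p-1) = 38/36.
(1 - R^2) * (n-1) = 0.2121 * 38 = 8.0598.
Divide by (n-p-1): 8.0598 / 36 = 0.2239.
Adj R^2 = 1 - 0.2239 = 0.7761.

0.7761


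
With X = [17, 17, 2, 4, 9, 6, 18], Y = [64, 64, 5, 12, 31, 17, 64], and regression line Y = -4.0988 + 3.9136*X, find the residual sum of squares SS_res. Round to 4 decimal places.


Predicted values from Y = -4.0988 + 3.9136*X.
Residuals: [1.5676, 1.5676, 1.2716, 0.4444, -0.1236, -2.3828, -2.3460].
SSres = 17.9259.

17.9259


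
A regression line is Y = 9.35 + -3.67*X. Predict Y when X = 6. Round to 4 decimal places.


Predicted value:
Y = 9.35 + (-3.67)(6) = 9.35 + -22.0200 = -12.6700.

-12.6700


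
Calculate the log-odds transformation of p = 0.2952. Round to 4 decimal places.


Compute the odds: 0.2952/0.7048 = 0.4188.
Take the natural log: ln(0.4188) = -0.8703.

-0.8703


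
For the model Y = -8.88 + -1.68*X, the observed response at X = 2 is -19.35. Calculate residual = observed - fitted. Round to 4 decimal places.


Predicted = -8.88 + -1.68 * 2 = -12.2400.
Residual = -19.35 - -12.2400 = -7.1100.

-7.1100


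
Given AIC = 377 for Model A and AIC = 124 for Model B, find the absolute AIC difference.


Compute |377 - 124| = 253.
Model B has the smaller AIC.

253


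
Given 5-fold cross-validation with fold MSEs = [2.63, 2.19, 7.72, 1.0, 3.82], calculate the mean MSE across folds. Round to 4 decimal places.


Sum of fold MSEs = 17.3600.
Average = 17.3600 / 5 = 3.4720.

3.4720


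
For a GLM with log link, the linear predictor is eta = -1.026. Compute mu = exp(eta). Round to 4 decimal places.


The inverse log link gives:
mu = exp(-1.026) = 0.3584.

0.3584


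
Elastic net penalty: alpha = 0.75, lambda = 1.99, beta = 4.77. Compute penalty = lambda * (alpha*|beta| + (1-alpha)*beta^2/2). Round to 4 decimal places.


Compute:
L1 = 0.75 * 4.77 = 3.5775.
L2 = 0.25 * 4.77^2 / 2 = 2.8441.
Penalty = 1.99 * (3.5775 + 2.8441) = 12.7790.

12.7790


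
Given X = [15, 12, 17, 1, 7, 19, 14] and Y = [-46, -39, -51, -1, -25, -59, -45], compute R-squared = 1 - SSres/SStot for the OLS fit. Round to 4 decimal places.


The fitted line is Y = -0.3497 + -3.1006*X.
SSres = 23.3571, SStot = 2262.0000.
R^2 = 1 - SSres/SStot = 0.9897.

0.9897


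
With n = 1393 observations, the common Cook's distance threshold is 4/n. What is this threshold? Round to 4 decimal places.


Cook's distance cutoff = 4/n = 4/1393.
= 0.0029.

0.0029


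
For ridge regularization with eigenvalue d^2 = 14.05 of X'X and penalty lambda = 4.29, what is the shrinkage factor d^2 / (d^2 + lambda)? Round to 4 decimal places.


Denominator = d^2 + lambda = 14.05 + 4.29 = 18.3400.
Shrinkage = 14.05 / 18.3400 = 0.7661.

0.7661


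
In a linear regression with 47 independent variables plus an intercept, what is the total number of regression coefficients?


Including the intercept, the model has 47 predictor coefficients + 1 intercept.
Total = 48.

48


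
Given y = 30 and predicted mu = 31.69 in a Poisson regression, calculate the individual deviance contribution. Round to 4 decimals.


y/mu = 30/31.69 = 0.946671 (approx.), and ln(30/31.69) = -0.054804.
y * ln(y/mu) = 30 * -0.054804 = -1.644120.
y - mu = -1.69.
D = 2 * (-1.644120 - -1.69) = 0.091760, which rounds to 0.0918.

0.0918


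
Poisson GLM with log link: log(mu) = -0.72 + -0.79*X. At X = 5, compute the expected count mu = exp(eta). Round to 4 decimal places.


Compute eta = -0.72 + -0.79 * 5 = -4.6700.
Apply inverse link: mu = e^-4.6700 = 0.0094.

0.0094


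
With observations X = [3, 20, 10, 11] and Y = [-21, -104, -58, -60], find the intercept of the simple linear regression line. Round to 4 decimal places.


Compute b1 = -4.8630 from the OLS formula.
With xbar = 11.0000 and ybar = -60.7500, the intercept is:
b0 = -60.7500 - -4.8630 * 11.0000 = -7.2568.

-7.2568


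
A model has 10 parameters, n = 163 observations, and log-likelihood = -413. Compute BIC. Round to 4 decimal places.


ln(163) = 5.093750.
k * ln(n) = 10 * 5.093750 = 50.937500.
-2L = 826.
BIC = 50.937500 + 826 = 876.937500, which rounds to 876.9375.

876.9375


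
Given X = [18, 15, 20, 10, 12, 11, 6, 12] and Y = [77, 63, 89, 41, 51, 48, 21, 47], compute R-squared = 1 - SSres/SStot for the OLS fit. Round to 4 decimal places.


Fit the OLS line: b0 = -6.7130, b1 = 4.7183.
SSres = 22.6074.
SStot = 3183.8750.
R^2 = 1 - 22.6074/3183.8750 = 0.9929.

0.9929


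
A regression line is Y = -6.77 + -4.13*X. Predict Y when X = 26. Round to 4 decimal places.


Plug X = 26 into Y = -6.77 + -4.13*X:
Y = -6.77 + -107.3800 = -114.1500.

-114.1500


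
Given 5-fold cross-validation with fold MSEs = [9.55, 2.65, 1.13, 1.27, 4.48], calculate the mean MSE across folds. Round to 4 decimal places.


Add all fold MSEs: 19.0800.
Divide by k = 5: 19.0800/5 = 3.8160.

3.8160


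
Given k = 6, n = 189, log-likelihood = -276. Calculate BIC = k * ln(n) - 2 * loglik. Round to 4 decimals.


k * ln(n) = 6 * ln(189) = 6 * 5.241747 = 31.450482.
-2 * loglik = -2 * (-276) = 552.
BIC = 31.450482 + 552 = 583.450482, which rounds to 583.4505.

583.4505


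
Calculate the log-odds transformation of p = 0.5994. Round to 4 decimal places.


The odds are p/(1-p) = 0.5994 / 0.4006 = 1.4963.
logit(p) = ln(1.4963) = 0.4030.

0.4030


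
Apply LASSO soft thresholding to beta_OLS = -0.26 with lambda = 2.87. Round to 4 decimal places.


|beta_OLS| = 0.26.
lambda = 2.87.
Since |beta| <= lambda, the coefficient is set to 0.
Result = 0.0000.

0.0000


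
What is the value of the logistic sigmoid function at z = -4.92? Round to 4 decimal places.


Compute exp(4.9200) = 137.0026.
Sigmoid = 1 / (1 + 137.0026) = 1 / 138.0026 = 0.0072.

0.0072


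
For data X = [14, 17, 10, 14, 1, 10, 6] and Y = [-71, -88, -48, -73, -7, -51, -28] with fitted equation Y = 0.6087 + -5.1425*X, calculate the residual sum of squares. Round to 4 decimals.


Predicted values from Y = 0.6087 + -5.1425*X.
Residuals: [0.3863, -1.1862, 2.8163, -1.6137, -2.4662, -0.1837, 2.2463].
SSres = 23.2536.

23.2536


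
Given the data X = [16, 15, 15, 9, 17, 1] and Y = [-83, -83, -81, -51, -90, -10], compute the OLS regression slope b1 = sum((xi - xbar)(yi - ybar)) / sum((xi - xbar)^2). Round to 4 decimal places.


The sample means are xbar = 12.1667 and ybar = -66.3333.
Compute S_xx = 188.8333 and S_xy = -944.6667.
Slope b1 = S_xy / S_xx = -944.6667 / 188.8333 = -5.0026.

-5.0026


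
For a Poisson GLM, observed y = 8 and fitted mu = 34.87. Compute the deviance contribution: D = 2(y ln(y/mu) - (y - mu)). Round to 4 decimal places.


Compute y*ln(y/mu) = 8*ln(8/34.87) = 8*-1.472185 = -11.777480.
y - mu = -26.87.
D = 2*(-11.777480 - (-26.87)) = 30.185040, which rounds to 30.1850.

30.1850


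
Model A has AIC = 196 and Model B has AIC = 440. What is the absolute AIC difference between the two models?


|AIC_A - AIC_B| = |196 - 440| = 244.
Model A is preferred (lower AIC).

244


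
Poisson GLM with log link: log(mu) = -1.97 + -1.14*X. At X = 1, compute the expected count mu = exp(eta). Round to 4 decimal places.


Linear predictor: eta = -1.97 + (-1.14)(1) = -3.1100.
Expected count: mu = exp(-3.1100) = 0.0446.

0.0446


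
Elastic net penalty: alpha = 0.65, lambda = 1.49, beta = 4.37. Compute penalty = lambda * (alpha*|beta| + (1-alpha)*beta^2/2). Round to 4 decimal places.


Compute:
L1 = 0.65 * 4.37 = 2.8405.
L2 = 0.35 * 4.37^2 / 2 = 3.3420.
Penalty = 1.49 * (2.8405 + 3.3420) = 9.2119.

9.2119


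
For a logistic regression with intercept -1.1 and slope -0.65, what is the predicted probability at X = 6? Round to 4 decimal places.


z = -1.1 + -0.65 * 6 = -5.0000.
Sigmoid: P = 1 / (1 + exp(5.0000)) = 0.0067.

0.0067


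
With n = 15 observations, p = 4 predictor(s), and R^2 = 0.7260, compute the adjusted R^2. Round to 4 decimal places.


Adjusted R^2 = 1 - (1 - R^2) * (n-1)/(n-p-1).
(1 - R^2) = 0.2740.
(n-1)/(n-p-1) = 14/10.
(1 - R^2) * (n-1) = 0.2740 * 14 = 3.8360.
Divide by (n-p-1): 3.8360 / 10 = 0.3836.
Adj R^2 = 1 - 0.3836 = 0.6164.

0.6164


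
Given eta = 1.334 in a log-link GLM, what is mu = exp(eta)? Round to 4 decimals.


The inverse log link gives:
mu = exp(1.334) = 3.7962.

3.7962


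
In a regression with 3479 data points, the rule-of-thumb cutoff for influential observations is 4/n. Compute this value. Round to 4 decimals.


Cook's distance cutoff = 4/n = 4/3479.
= 0.0011.

0.0011


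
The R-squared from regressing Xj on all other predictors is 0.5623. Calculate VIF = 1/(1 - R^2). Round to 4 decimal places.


Using VIF = 1/(1 - R^2_j):
1 - 0.5623 = 0.4377.
VIF = 2.2847.

2.2847


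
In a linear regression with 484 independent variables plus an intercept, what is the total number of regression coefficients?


Including the intercept, the model has 484 predictor coefficients + 1 intercept.
Total = 485.

485


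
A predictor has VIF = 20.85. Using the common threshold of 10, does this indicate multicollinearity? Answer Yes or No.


The threshold is 10.
VIF = 20.85 is >= 10.
Multicollinearity indication: Yes.

Yes


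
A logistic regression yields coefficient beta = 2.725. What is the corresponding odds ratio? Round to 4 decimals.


The odds ratio is computed as:
OR = e^(2.725) = 15.2564.

15.2564


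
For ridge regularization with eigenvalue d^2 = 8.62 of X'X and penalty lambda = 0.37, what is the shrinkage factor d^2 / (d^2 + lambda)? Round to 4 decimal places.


d^2 + lambda = 8.62 + 0.37 = 8.9900.
Shrinkage factor = 8.62/8.9900 = 0.9588.

0.9588


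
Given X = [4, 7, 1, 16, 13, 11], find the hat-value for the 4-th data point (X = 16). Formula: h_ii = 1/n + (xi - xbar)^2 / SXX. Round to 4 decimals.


Compute xbar = 8.6667 with n = 6 observations.
SXX = 161.3333.
Leverage = 1/6 + (16 - 8.6667)^2/161.3333 = 0.5000.

0.5000


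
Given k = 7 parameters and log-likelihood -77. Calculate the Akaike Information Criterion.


AIC = 2k - 2*loglik = 2(7) - 2(-77).
= 14 + 154 = 168.

168


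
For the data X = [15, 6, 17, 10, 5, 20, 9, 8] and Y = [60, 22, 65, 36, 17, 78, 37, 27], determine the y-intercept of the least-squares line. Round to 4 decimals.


Compute b1 = 4.0651 from the OLS formula.
With xbar = 11.2500 and ybar = 42.7500, the intercept is:
b0 = 42.7500 - 4.0651 * 11.2500 = -2.9819.

-2.9819


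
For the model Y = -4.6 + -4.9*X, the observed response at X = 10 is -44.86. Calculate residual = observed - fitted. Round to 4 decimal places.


Predicted = -4.6 + -4.9 * 10 = -53.6000.
Residual = -44.86 - -53.6000 = 8.7400.

8.7400


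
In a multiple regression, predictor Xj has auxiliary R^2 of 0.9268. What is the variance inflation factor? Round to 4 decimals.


Using VIF = 1/(1 - R^2_j):
1 - 0.9268 = 0.0732.
VIF = 13.6612.

13.6612


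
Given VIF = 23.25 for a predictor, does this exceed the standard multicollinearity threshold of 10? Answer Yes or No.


Check: VIF = 23.25 vs threshold = 10.
Since 23.25 >= 10, the answer is Yes.

Yes


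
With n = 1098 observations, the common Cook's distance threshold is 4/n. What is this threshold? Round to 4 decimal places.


The threshold is 4/n.
4/1098 = 0.0036.

0.0036


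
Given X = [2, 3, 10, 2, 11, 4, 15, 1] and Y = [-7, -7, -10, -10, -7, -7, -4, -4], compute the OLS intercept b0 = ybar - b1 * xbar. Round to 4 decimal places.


The slope is b1 = 0.0625.
Sample means are xbar = 6.0000 and ybar = -7.0000.
Intercept: b0 = -7.0000 - (0.0625)(6.0000) = -7.3750.

-7.3750


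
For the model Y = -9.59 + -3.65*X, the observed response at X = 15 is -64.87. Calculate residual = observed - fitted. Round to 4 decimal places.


Predicted = -9.59 + -3.65 * 15 = -64.3400.
Residual = -64.87 - -64.3400 = -0.5300.

-0.5300


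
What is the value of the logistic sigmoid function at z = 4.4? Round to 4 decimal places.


First, exp(-4.4000) = 0.0123.
Then sigma(z) = 1/(1 + 0.0123) = 0.9879.

0.9879


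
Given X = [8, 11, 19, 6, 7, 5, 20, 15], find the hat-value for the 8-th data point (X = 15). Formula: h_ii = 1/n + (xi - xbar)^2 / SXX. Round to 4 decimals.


Mean of X: xbar = 11.3750.
SXX = 245.8750.
For X = 15: h = 1/8 + (15 - 11.3750)^2/245.8750 = 0.1784.

0.1784


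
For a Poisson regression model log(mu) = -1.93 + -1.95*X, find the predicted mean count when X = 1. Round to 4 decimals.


Linear predictor: eta = -1.93 + (-1.95)(1) = -3.8800.
Expected count: mu = exp(-3.8800) = 0.0207.

0.0207


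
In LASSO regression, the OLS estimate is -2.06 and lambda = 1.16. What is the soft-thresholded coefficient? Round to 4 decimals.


Check: |-2.06| = 2.06 vs lambda = 1.16.
Since |beta| > lambda, coefficient = sign(beta)*(|beta| - lambda) = -0.9000.
Soft-thresholded coefficient = -0.9000.

-0.9000


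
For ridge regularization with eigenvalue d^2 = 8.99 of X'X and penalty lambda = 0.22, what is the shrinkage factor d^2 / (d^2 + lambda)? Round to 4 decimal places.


Denominator = d^2 + lambda = 8.99 + 0.22 = 9.2100.
Shrinkage = 8.99 / 9.2100 = 0.9761.

0.9761


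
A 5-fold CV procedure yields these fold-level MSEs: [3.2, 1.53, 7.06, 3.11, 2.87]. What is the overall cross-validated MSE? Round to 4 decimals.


Add all fold MSEs: 17.7700.
Divide by k = 5: 17.7700/5 = 3.5540.

3.5540


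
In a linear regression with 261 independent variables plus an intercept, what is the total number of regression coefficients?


Total coefficients = number of predictors + 1 (for the intercept).
= 261 + 1 = 262.

262


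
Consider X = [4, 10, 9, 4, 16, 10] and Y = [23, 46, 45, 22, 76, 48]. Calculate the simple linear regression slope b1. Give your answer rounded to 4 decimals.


The sample means are xbar = 8.8333 and ybar = 43.3333.
Compute S_xx = 100.8333 and S_xy = 444.3333.
Slope b1 = S_xy / S_xx = 444.3333 / 100.8333 = 4.4066.

4.4066


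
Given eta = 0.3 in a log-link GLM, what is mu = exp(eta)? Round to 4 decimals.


Apply the inverse link:
mu = e^0.3 = 1.3499.

1.3499


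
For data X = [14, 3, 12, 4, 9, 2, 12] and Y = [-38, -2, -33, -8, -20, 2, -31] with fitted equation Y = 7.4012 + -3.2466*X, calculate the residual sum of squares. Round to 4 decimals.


Predicted values from Y = 7.4012 + -3.2466*X.
Residuals: [0.0512, 0.3386, -1.4420, -2.4148, 1.8182, 1.0920, 0.5580].
SSres = 12.8376.

12.8376


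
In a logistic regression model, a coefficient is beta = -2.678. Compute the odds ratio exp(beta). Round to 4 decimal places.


exp(-2.678) = 0.0687.
So the odds ratio is 0.0687.

0.0687


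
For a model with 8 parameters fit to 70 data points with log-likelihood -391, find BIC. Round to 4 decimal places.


ln(70) = 4.248495.
k * ln(n) = 8 * 4.248495 = 33.987960.
-2L = 782.
BIC = 33.987960 + 782 = 815.987960, which rounds to 815.9880.

815.9880


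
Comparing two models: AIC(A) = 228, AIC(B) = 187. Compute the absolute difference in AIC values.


|AIC_A - AIC_B| = |228 - 187| = 41.
Model B is preferred (lower AIC).

41


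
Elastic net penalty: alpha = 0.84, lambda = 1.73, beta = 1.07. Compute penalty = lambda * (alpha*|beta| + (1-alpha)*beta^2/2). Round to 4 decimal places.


L1 component = 0.84 * |1.07| = 0.8988.
L2 component = 0.16 * 1.07^2 / 2 = 0.0916.
Penalty = 1.73 * (0.8988 + 0.0916) = 1.73 * 0.9904 = 1.7134.

1.7134


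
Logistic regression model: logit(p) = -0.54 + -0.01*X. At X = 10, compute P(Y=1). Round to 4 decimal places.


Linear predictor: z = -0.54 + -0.01 * 10 = -0.6400.
P = 1/(1 + exp(0.6400)) = 1/(1 + 1.8965) = 0.3452.

0.3452
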